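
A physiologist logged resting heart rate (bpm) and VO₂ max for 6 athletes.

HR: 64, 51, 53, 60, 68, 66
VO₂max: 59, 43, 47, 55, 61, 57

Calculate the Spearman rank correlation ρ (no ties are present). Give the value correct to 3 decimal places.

Rank HR: 4, 1, 2, 3, 6, 5
Rank VO₂max: 5, 1, 2, 3, 6, 4
d = rank(HR) − rank(VO₂max): -1, 0, 0, 0, 0, 1; Σd² = 2
ρ = 1 − 6Σd² / [n(n²−1)] = 1 − 6×2 / (6×35) = 1 − 12/210 ≈ 0.943

0.943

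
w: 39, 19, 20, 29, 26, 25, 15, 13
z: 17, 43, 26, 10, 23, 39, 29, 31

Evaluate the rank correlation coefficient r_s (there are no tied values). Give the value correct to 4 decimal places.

Rank w: 8, 3, 4, 7, 6, 5, 2, 1
Rank z: 2, 8, 4, 1, 3, 7, 5, 6
d = rank(w) − rank(z): 6, -5, 0, 6, 3, -2, -3, -5; Σd² = 144
ρ = 1 − 6Σd² / [n(n²−1)] = 1 − 6×144 / (8×63) = 1 − 864/504 ≈ -0.7143

-0.7143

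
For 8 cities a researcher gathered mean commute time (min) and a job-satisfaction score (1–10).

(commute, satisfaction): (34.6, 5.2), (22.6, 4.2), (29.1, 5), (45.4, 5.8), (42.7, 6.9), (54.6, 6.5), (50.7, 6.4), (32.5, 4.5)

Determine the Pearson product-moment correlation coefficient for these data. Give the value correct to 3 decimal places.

0.875

n = 8, Σx = 312.2, Σy = 44.5, Σx² = 13047.08, Σy² = 254.39, Σxy = 1803.92
nΣxy − ΣxΣy = 14431.36 − 13892.9 = 538.46
nΣx² − (Σx)² = 104376.64 − 97468.84 = 6907.8; nΣy² − (Σy)² = 2035.12 − 1980.25 = 54.87
r = 538.46 / √(6907.8 × 54.87) = 538.46 / 615.6549 ≈ 0.875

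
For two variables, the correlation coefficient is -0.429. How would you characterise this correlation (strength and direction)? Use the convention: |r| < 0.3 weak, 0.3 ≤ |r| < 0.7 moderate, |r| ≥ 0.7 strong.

r = -0.429 < 0 so the relationship is negative.
|r| = 0.429, which falls in the moderate range.

moderate negative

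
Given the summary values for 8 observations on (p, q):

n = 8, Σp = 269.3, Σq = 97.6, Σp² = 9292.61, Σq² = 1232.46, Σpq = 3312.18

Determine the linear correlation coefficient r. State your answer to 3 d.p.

0.274

r = (nΣpq − ΣpΣq) / √[(nΣp² − (Σp)²)(nΣq² − (Σq)²)]
Numerator: 8×3312.18 − 269.3×97.6 = 213.76
Denominator: √[(74340.88 − 72522.49)(9859.68 − 9525.76)] = √[1818.39 × 333.92] = 779.2283
r = 213.76 / 779.2283 ≈ 0.274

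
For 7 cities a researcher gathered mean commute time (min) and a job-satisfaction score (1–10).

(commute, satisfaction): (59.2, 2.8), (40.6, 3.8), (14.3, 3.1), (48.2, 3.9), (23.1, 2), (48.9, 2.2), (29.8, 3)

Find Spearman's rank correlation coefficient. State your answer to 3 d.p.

Rank commute: 7, 4, 1, 5, 2, 6, 3
Rank satisfaction: 3, 6, 5, 7, 1, 2, 4
d = rank(commute) − rank(satisfaction): 4, -2, -4, -2, 1, 4, -1; Σd² = 58
ρ = 1 − 6Σd² / [n(n²−1)] = 1 − 6×58 / (7×48) = 1 − 348/336 ≈ -0.036

-0.036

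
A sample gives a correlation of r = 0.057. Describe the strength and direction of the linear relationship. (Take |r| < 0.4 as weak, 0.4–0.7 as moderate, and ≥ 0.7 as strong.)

weak positive

r = 0.057 > 0 so the relationship is positive.
|r| = 0.057, which falls in the weak range.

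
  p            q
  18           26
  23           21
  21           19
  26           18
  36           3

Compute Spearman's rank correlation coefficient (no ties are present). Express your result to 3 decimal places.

Rank p: 1, 3, 2, 4, 5
Rank q: 5, 4, 3, 2, 1
d = rank(p) − rank(q): -4, -1, -1, 2, 4; Σd² = 38
ρ = 1 − 6Σd² / [n(n²−1)] = 1 − 6×38 / (5×24) = 1 − 228/120 ≈ -0.900

-0.900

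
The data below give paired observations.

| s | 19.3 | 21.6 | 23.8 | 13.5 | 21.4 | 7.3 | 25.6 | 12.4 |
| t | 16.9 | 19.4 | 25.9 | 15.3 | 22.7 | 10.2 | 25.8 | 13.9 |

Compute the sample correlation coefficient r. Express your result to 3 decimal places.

0.952

n = 8, Σs = 144.9, Σt = 150.1, Σs² = 2908.11, Σt² = 3045.05, Σst = 2961.26
nΣst − ΣsΣt = 23690.08 − 21749.49 = 1940.59
nΣs² − (Σs)² = 23264.88 − 20996.01 = 2268.87; nΣt² − (Σt)² = 24360.4 − 22530.01 = 1830.39
r = 1940.59 / √(2268.87 × 1830.39) = 1940.59 / 2037.8707 ≈ 0.952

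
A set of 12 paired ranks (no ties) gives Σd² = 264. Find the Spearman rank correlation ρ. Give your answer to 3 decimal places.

0.077

ρ = 1 − 6Σd² / [n(n²−1)] = 1 − 6×264 / (12×143)
  = 1 − 1584/1716 = 1 − 0.9231 ≈ 0.077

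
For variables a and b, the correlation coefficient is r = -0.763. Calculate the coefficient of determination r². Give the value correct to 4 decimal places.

r² = (-0.763)² = 0.5822

0.5822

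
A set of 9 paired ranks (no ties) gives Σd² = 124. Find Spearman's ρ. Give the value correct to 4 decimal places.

-0.0333

ρ = 1 − 6Σd² / [n(n²−1)] = 1 − 6×124 / (9×80)
  = 1 − 744/720 = 1 − 1.03333 ≈ -0.0333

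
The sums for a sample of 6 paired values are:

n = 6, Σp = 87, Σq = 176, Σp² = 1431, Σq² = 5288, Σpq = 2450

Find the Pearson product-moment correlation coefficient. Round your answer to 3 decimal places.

r = (nΣpq − ΣpΣq) / √[(nΣp² − (Σp)²)(nΣq² − (Σq)²)]
Numerator: 6×2450 − 87×176 = -612
Denominator: √[(8586 − 7569)(31728 − 30976)] = √[1017 × 752] = 874.5193
r = -612 / 874.5193 ≈ -0.700

-0.700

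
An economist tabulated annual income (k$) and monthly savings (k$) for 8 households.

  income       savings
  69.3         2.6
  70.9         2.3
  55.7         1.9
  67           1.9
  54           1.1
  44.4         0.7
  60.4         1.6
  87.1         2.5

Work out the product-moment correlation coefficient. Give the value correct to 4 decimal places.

0.8652

n = 8, Σx = 508.8, Σy = 14.6, Σx² = 33542.72, Σy² = 29.78, Σxy = 981.25
nΣxy − ΣxΣy = 7850 − 7428.48 = 421.52
nΣx² − (Σx)² = 268341.76 − 258877.44 = 9464.32; nΣy² − (Σy)² = 238.24 − 213.16 = 25.08
r = 421.52 / √(9464.32 × 25.08) = 421.52 / 487.2013 ≈ 0.8652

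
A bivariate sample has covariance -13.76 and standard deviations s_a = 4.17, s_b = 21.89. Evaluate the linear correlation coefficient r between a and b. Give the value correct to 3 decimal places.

-0.151

r = Cov(a,b) / (s_a · s_b) = -13.76 / (4.17 × 21.89)
  = -13.76 / 91.2813 ≈ -0.151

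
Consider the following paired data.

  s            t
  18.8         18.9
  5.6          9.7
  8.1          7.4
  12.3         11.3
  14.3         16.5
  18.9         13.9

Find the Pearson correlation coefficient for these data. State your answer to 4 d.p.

n = 6, Σs = 78, Σt = 77.7, Σs² = 1163.4, Σt² = 1099.21, Σst = 1107.23
nΣst − ΣsΣt = 6643.38 − 6060.6 = 582.78
nΣs² − (Σs)² = 6980.4 − 6084 = 896.4; nΣt² − (Σt)² = 6595.26 − 6037.29 = 557.97
r = 582.78 / √(896.4 × 557.97) = 582.78 / 707.2230 ≈ 0.8240

0.8240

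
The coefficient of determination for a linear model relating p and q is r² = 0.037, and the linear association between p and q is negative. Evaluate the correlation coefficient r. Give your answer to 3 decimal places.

-0.192

|r| = √0.037 = 0.192
The association is negative, so r = −0.192.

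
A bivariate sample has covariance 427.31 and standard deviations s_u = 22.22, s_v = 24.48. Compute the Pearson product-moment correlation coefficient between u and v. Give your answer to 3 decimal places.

r = Cov(u,v) / (s_u · s_v) = 427.31 / (22.22 × 24.48)
  = 427.31 / 543.9456 ≈ 0.786

0.786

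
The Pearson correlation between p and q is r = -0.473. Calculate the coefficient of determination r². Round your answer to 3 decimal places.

r² = (-0.473)² = 0.224

0.224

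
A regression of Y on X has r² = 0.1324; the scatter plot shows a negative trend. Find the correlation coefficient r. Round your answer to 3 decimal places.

|r| = √0.1324 = 0.364
The association is negative, so r = −0.364.

-0.364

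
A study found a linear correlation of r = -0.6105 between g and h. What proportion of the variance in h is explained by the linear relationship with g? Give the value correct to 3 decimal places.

r² = (-0.6105)² = 0.373

0.373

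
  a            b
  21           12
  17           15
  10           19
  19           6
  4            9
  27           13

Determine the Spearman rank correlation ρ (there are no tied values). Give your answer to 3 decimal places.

Rank a: 5, 3, 2, 4, 1, 6
Rank b: 3, 5, 6, 1, 2, 4
d = rank(a) − rank(b): 2, -2, -4, 3, -1, 2; Σd² = 38
ρ = 1 − 6Σd² / [n(n²−1)] = 1 − 6×38 / (6×35) = 1 − 228/210 ≈ -0.086

-0.086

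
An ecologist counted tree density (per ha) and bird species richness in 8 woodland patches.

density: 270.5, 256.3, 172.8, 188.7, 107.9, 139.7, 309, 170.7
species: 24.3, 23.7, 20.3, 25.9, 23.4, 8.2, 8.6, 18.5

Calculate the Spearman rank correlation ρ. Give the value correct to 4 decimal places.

Rank density: 7, 6, 4, 5, 1, 2, 8, 3
Rank species: 7, 6, 4, 8, 5, 1, 2, 3
d = rank(density) − rank(species): 0, 0, 0, -3, -4, 1, 6, 0; Σd² = 62
ρ = 1 − 6Σd² / [n(n²−1)] = 1 − 6×62 / (8×63) = 1 − 372/504 ≈ 0.2619

0.2619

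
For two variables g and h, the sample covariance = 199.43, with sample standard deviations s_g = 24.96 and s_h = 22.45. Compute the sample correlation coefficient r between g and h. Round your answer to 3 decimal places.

r = Cov(g,h) / (s_g · s_h) = 199.43 / (24.96 × 22.45)
  = 199.43 / 560.3520 ≈ 0.356

0.356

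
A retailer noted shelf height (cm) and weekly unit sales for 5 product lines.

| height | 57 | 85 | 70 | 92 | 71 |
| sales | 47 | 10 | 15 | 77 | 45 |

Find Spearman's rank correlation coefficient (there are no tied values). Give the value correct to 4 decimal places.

Rank height: 1, 4, 2, 5, 3
Rank sales: 4, 1, 2, 5, 3
d = rank(height) − rank(sales): -3, 3, 0, 0, 0; Σd² = 18
ρ = 1 − 6Σd² / [n(n²−1)] = 1 − 6×18 / (5×24) = 1 − 108/120 ≈ 0.1000

0.1000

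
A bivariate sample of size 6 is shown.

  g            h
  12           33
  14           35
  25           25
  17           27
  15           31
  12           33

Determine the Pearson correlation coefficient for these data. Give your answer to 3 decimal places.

n = 6, Σg = 95, Σh = 184, Σg² = 1623, Σh² = 5718, Σgh = 2831
nΣgh − ΣgΣh = 16986 − 17480 = -494
nΣg² − (Σg)² = 9738 − 9025 = 713; nΣh² − (Σh)² = 34308 − 33856 = 452
r = -494 / √(713 × 452) = -494 / 567.6936 ≈ -0.870

-0.870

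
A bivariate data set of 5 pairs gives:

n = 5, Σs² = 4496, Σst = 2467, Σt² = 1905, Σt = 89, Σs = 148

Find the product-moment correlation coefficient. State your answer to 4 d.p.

-0.8708

r = (nΣst − ΣsΣt) / √[(nΣs² − (Σs)²)(nΣt² − (Σt)²)]
Numerator: 5×2467 − 148×89 = -837
Denominator: √[(22480 − 21904)(9525 − 7921)] = √[576 × 1604] = 961.1993
r = -837 / 961.1993 ≈ -0.8708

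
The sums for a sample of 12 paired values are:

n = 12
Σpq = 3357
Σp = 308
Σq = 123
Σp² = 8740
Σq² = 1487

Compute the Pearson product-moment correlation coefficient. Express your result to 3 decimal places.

r = (nΣpq − ΣpΣq) / √[(nΣp² − (Σp)²)(nΣq² − (Σq)²)]
Numerator: 12×3357 − 308×123 = 2400
Denominator: √[(104880 − 94864)(17844 − 15129)] = √[10016 × 2715] = 5214.7330
r = 2400 / 5214.7330 ≈ 0.460

0.460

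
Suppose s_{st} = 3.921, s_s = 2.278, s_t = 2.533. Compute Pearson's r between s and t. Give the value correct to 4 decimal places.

0.6795

r = Cov(s,t) / (s_s · s_t) = 3.921 / (2.278 × 2.533)
  = 3.921 / 5.7702 ≈ 0.6795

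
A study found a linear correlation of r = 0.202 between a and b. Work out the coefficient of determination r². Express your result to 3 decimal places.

r² = (0.202)² = 0.041

0.041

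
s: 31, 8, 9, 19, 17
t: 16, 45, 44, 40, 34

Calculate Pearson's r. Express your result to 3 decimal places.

-0.945

n = 5, Σs = 84, Σt = 179, Σs² = 1756, Σt² = 6973, Σst = 2590
nΣst − ΣsΣt = 12950 − 15036 = -2086
nΣs² − (Σs)² = 8780 − 7056 = 1724; nΣt² − (Σt)² = 34865 − 32041 = 2824
r = -2086 / √(1724 × 2824) = -2086 / 2206.4850 ≈ -0.945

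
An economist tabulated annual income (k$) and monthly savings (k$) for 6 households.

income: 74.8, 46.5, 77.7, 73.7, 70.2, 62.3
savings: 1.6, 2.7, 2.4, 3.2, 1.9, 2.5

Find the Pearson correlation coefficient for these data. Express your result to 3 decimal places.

-0.274

n = 6, Σx = 405.2, Σy = 14.3, Σx² = 28035.6, Σy² = 35.71, Σxy = 956.68
nΣxy − ΣxΣy = 5740.08 − 5794.36 = -54.28
nΣx² − (Σx)² = 168213.6 − 164187.04 = 4026.56; nΣy² − (Σy)² = 214.26 − 204.49 = 9.77
r = -54.28 / √(4026.56 × 9.77) = -54.28 / 198.3419 ≈ -0.274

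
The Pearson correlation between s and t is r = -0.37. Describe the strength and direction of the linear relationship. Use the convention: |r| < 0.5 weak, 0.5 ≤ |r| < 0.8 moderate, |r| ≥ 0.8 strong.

r = -0.37 < 0 so the relationship is negative.
|r| = 0.37, which falls in the weak range.

weak negative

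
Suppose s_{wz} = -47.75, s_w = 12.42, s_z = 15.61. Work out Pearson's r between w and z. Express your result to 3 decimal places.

-0.246

r = Cov(w,z) / (s_w · s_z) = -47.75 / (12.42 × 15.61)
  = -47.75 / 193.8762 ≈ -0.246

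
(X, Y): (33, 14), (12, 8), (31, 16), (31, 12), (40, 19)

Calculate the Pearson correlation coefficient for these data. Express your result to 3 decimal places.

0.912

n = 5, ΣX = 147, ΣY = 69, ΣX² = 4755, ΣY² = 1021, ΣXY = 2186
nΣXY − ΣXΣY = 10930 − 10143 = 787
nΣX² − (ΣX)² = 23775 − 21609 = 2166; nΣY² − (ΣY)² = 5105 − 4761 = 344
r = 787 / √(2166 × 344) = 787 / 863.1941 ≈ 0.912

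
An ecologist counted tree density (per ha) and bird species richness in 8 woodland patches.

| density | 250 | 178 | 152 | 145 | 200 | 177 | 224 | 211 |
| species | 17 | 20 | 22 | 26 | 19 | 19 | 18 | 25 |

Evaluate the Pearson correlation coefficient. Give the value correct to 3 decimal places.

n = 8, Σx = 1537, Σy = 166, Σx² = 304339, Σy² = 3520, Σxy = 31394
nΣxy − ΣxΣy = 251152 − 255142 = -3990
nΣx² − (Σx)² = 2434712 − 2362369 = 72343; nΣy² − (Σy)² = 28160 − 27556 = 604
r = -3990 / √(72343 × 604) = -3990 / 6610.2324 ≈ -0.604

-0.604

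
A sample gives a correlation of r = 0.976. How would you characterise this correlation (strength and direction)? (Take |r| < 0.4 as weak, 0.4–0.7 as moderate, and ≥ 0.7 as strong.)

r = 0.976 > 0 so the relationship is positive.
|r| = 0.976, which falls in the strong range.

strong positive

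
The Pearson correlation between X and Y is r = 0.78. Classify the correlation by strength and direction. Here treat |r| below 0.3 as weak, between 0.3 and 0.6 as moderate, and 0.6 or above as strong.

strong positive

r = 0.78 > 0 so the relationship is positive.
|r| = 0.78, which falls in the strong range.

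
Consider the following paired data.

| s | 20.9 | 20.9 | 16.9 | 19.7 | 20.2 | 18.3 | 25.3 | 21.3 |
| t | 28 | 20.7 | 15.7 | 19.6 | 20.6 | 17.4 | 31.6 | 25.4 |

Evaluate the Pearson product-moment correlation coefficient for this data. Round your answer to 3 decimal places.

0.913

n = 8, Σs = 163.5, Σt = 179, Σs² = 3384.03, Σt² = 4213.98, Σst = 3744.32
nΣst − ΣsΣt = 29954.56 − 29266.5 = 688.06
nΣs² − (Σs)² = 27072.24 − 26732.25 = 339.99; nΣt² − (Σt)² = 33711.84 − 32041 = 1670.84
r = 688.06 / √(339.99 × 1670.84) = 688.06 / 753.7035 ≈ 0.913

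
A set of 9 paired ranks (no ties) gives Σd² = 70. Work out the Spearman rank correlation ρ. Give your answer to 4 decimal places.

0.4167

ρ = 1 − 6Σd² / [n(n²−1)] = 1 − 6×70 / (9×80)
  = 1 − 420/720 = 1 − 0.58333 ≈ 0.4167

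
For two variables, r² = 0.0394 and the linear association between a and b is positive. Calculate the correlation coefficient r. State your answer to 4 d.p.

|r| = √0.0394 = 0.1985
The association is positive, so r = 0.1985.

0.1985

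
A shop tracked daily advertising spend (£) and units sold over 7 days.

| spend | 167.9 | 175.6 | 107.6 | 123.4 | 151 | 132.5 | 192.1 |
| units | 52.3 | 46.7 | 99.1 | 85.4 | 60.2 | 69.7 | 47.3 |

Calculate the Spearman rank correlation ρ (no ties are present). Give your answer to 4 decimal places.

Rank spend: 5, 6, 1, 2, 4, 3, 7
Rank units: 3, 1, 7, 6, 4, 5, 2
d = rank(spend) − rank(units): 2, 5, -6, -4, 0, -2, 5; Σd² = 110
ρ = 1 − 6Σd² / [n(n²−1)] = 1 − 6×110 / (7×48) = 1 − 660/336 ≈ -0.9643

-0.9643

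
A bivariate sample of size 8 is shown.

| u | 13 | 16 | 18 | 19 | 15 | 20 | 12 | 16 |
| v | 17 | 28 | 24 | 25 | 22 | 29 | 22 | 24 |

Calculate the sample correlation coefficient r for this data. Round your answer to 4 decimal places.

0.7348

n = 8, Σu = 129, Σv = 191, Σu² = 2135, Σv² = 4659, Σuv = 3134
nΣuv − ΣuΣv = 25072 − 24639 = 433
nΣu² − (Σu)² = 17080 − 16641 = 439; nΣv² − (Σv)² = 37272 − 36481 = 791
r = 433 / √(439 × 791) = 433 / 589.2784 ≈ 0.7348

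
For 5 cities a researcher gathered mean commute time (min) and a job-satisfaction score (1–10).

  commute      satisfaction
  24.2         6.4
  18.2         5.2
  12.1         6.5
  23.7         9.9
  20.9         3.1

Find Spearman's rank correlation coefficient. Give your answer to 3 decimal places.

0.100

Rank commute: 5, 2, 1, 4, 3
Rank satisfaction: 3, 2, 4, 5, 1
d = rank(commute) − rank(satisfaction): 2, 0, -3, -1, 2; Σd² = 18
ρ = 1 − 6Σd² / [n(n²−1)] = 1 − 6×18 / (5×24) = 1 − 108/120 ≈ 0.100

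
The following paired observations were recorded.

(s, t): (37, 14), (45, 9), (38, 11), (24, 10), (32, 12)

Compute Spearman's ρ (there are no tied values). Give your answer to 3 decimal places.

Rank s: 3, 5, 4, 1, 2
Rank t: 5, 1, 3, 2, 4
d = rank(s) − rank(t): -2, 4, 1, -1, -2; Σd² = 26
ρ = 1 − 6Σd² / [n(n²−1)] = 1 − 6×26 / (5×24) = 1 − 156/120 ≈ -0.300

-0.300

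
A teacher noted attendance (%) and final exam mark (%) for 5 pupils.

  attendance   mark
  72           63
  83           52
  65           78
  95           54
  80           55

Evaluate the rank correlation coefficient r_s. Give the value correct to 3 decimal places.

Rank attendance: 2, 4, 1, 5, 3
Rank mark: 4, 1, 5, 2, 3
d = rank(attendance) − rank(mark): -2, 3, -4, 3, 0; Σd² = 38
ρ = 1 − 6Σd² / [n(n²−1)] = 1 − 6×38 / (5×24) = 1 − 228/120 ≈ -0.900

-0.900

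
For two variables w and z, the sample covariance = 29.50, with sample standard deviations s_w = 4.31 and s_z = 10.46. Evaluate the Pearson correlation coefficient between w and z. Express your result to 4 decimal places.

0.6544

r = Cov(w,z) / (s_w · s_z) = 29.50 / (4.31 × 10.46)
  = 29.50 / 45.0826 ≈ 0.6544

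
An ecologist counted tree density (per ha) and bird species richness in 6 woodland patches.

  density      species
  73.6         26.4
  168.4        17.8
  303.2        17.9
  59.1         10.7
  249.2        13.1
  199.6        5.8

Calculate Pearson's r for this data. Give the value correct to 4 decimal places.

-0.1967

n = 6, Σx = 1053.1, Σy = 91.7, Σx² = 231139.37, Σy² = 1653.95, Σxy = 15422.41
nΣxy − ΣxΣy = 92534.46 − 96569.27 = -4034.81
nΣx² − (Σx)² = 1386836.22 − 1109019.61 = 277816.61; nΣy² − (Σy)² = 9923.7 − 8408.89 = 1514.81
r = -4034.81 / √(277816.61 × 1514.81) = -4034.81 / 20514.3701 ≈ -0.1967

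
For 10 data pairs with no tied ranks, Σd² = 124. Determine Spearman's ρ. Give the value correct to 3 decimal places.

0.248

ρ = 1 − 6Σd² / [n(n²−1)] = 1 − 6×124 / (10×99)
  = 1 − 744/990 = 1 − 0.7515 ≈ 0.248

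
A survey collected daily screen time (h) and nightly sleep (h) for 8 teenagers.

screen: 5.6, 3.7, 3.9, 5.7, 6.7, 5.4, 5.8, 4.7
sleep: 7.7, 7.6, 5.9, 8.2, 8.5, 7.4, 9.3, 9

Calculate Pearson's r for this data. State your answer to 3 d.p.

n = 8, Σx = 41.5, Σy = 63.6, Σx² = 222.53, Σy² = 513.6, Σxy = 334.14
nΣxy − ΣxΣy = 2673.12 − 2639.4 = 33.72
nΣx² − (Σx)² = 1780.24 − 1722.25 = 57.99; nΣy² − (Σy)² = 4108.8 − 4044.96 = 63.84
r = 33.72 / √(57.99 × 63.84) = 33.72 / 60.8447 ≈ 0.554

0.554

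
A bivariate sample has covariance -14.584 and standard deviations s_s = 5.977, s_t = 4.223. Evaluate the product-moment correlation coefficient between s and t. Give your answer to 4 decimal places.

-0.5778

r = Cov(s,t) / (s_s · s_t) = -14.584 / (5.977 × 4.223)
  = -14.584 / 25.2409 ≈ -0.5778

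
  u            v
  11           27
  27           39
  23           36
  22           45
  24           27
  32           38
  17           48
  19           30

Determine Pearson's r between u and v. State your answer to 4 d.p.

0.2108

n = 8, Σu = 175, Σv = 290, Σu² = 4113, Σv² = 10948, Σuv = 6418
nΣuv − ΣuΣv = 51344 − 50750 = 594
nΣu² − (Σu)² = 32904 − 30625 = 2279; nΣv² − (Σv)² = 87584 − 84100 = 3484
r = 594 / √(2279 × 3484) = 594 / 2817.8069 ≈ 0.2108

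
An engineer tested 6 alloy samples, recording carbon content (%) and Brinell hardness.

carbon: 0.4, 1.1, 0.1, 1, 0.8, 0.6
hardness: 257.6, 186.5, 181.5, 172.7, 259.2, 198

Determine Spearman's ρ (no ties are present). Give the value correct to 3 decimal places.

-0.143

Rank carbon: 2, 6, 1, 5, 4, 3
Rank hardness: 5, 3, 2, 1, 6, 4
d = rank(carbon) − rank(hardness): -3, 3, -1, 4, -2, -1; Σd² = 40
ρ = 1 − 6Σd² / [n(n²−1)] = 1 − 6×40 / (6×35) = 1 − 240/210 ≈ -0.143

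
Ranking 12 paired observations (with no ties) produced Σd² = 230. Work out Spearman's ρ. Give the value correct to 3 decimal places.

0.196

ρ = 1 − 6Σd² / [n(n²−1)] = 1 − 6×230 / (12×143)
  = 1 − 1380/1716 = 1 − 0.8042 ≈ 0.196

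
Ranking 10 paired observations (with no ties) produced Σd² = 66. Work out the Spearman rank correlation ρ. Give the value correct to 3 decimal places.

0.600

ρ = 1 − 6Σd² / [n(n²−1)] = 1 − 6×66 / (10×99)
  = 1 − 396/990 = 1 − 0.4000 ≈ 0.600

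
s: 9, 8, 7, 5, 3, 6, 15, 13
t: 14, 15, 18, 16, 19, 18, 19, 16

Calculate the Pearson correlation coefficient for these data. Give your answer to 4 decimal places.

n = 8, Σs = 66, Σt = 135, Σs² = 658, Σt² = 2303, Σst = 1110
nΣst − ΣsΣt = 8880 − 8910 = -30
nΣs² − (Σs)² = 5264 − 4356 = 908; nΣt² − (Σt)² = 18424 − 18225 = 199
r = -30 / √(908 × 199) = -30 / 425.0788 ≈ -0.0706

-0.0706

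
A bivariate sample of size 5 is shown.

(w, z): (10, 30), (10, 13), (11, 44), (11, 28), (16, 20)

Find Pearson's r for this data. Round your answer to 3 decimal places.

n = 5, Σw = 58, Σz = 135, Σw² = 698, Σz² = 4189, Σwz = 1542
nΣwz − ΣwΣz = 7710 − 7830 = -120
nΣw² − (Σw)² = 3490 − 3364 = 126; nΣz² − (Σz)² = 20945 − 18225 = 2720
r = -120 / √(126 × 2720) = -120 / 585.4229 ≈ -0.205

-0.205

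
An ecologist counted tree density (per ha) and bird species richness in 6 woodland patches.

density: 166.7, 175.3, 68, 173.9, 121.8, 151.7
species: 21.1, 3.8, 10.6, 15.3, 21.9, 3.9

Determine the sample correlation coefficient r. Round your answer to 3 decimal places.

n = 6, Σx = 857.4, Σy = 76.6, Σx² = 131232.32, Σy² = 1300.92, Σxy = 10824.03
nΣxy − ΣxΣy = 64944.18 − 65676.84 = -732.66
nΣx² − (Σx)² = 787393.92 − 735134.76 = 52259.16; nΣy² − (Σy)² = 7805.52 − 5867.56 = 1937.96
r = -732.66 / √(52259.16 × 1937.96) = -732.66 / 10063.6058 ≈ -0.073

-0.073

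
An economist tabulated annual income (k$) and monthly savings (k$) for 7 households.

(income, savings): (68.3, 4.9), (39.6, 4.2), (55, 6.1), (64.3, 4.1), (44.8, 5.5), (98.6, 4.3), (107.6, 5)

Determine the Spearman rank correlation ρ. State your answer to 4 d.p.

0.0000

Rank income: 5, 1, 3, 4, 2, 6, 7
Rank savings: 4, 2, 7, 1, 6, 3, 5
d = rank(income) − rank(savings): 1, -1, -4, 3, -4, 3, 2; Σd² = 56
ρ = 1 − 6Σd² / [n(n²−1)] = 1 − 6×56 / (7×48) = 1 − 336/336 ≈ 0.0000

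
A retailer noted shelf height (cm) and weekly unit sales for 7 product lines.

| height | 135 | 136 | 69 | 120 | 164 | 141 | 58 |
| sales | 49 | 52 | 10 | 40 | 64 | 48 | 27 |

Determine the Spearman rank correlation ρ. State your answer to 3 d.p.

Rank height: 4, 5, 2, 3, 7, 6, 1
Rank sales: 5, 6, 1, 3, 7, 4, 2
d = rank(height) − rank(sales): -1, -1, 1, 0, 0, 2, -1; Σd² = 8
ρ = 1 − 6Σd² / [n(n²−1)] = 1 − 6×8 / (7×48) = 1 − 48/336 ≈ 0.857

0.857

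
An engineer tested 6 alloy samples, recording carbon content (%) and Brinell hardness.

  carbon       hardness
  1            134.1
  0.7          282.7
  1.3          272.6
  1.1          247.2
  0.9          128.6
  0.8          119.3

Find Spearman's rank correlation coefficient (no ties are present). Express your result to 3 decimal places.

Rank carbon: 4, 1, 6, 5, 3, 2
Rank hardness: 3, 6, 5, 4, 2, 1
d = rank(carbon) − rank(hardness): 1, -5, 1, 1, 1, 1; Σd² = 30
ρ = 1 − 6Σd² / [n(n²−1)] = 1 − 6×30 / (6×35) = 1 − 180/210 ≈ 0.143

0.143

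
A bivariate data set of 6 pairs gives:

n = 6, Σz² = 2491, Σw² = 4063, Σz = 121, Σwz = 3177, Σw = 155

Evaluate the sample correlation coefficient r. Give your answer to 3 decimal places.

r = (nΣwz − ΣwΣz) / √[(nΣw² − (Σw)²)(nΣz² − (Σz)²)]
Numerator: 6×3177 − 155×121 = 307
Denominator: √[(24378 − 24025)(14946 − 14641)] = √[353 × 305] = 328.1235
r = 307 / 328.1235 ≈ 0.936

0.936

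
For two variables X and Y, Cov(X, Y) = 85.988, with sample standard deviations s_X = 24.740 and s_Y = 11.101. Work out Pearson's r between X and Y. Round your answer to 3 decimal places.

r = Cov(X,Y) / (s_X · s_Y) = 85.988 / (24.740 × 11.101)
  = 85.988 / 274.6387 ≈ 0.313

0.313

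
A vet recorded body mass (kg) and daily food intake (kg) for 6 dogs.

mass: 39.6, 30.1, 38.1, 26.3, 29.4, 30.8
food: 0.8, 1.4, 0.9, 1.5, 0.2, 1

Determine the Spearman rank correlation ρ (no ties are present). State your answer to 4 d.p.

-0.4286

Rank mass: 6, 3, 5, 1, 2, 4
Rank food: 2, 5, 3, 6, 1, 4
d = rank(mass) − rank(food): 4, -2, 2, -5, 1, 0; Σd² = 50
ρ = 1 − 6Σd² / [n(n²−1)] = 1 − 6×50 / (6×35) = 1 − 300/210 ≈ -0.4286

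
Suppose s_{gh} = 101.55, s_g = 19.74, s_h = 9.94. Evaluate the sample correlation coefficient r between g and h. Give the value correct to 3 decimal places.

r = Cov(g,h) / (s_g · s_h) = 101.55 / (19.74 × 9.94)
  = 101.55 / 196.2156 ≈ 0.518

0.518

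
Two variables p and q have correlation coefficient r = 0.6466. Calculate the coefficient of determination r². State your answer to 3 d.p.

r² = (0.6466)² = 0.418

0.418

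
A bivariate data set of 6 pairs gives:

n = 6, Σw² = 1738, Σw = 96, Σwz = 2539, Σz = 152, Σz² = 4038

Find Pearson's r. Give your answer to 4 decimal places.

r = (nΣwz − ΣwΣz) / √[(nΣw² − (Σw)²)(nΣz² − (Σz)²)]
Numerator: 6×2539 − 96×152 = 642
Denominator: √[(10428 − 9216)(24228 − 23104)] = √[1212 × 1124] = 1167.1709
r = 642 / 1167.1709 ≈ 0.5500

0.5500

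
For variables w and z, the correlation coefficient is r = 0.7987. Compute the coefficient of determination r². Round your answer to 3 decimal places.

0.638

r² = (0.7987)² = 0.638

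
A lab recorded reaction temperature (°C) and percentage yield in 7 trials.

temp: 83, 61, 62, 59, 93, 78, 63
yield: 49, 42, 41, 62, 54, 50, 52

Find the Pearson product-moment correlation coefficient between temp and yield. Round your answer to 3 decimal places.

n = 7, Σx = 499, Σy = 350, Σx² = 36637, Σy² = 17810, Σxy = 25027
nΣxy − ΣxΣy = 175189 − 174650 = 539
nΣx² − (Σx)² = 256459 − 249001 = 7458; nΣy² − (Σy)² = 124670 − 122500 = 2170
r = 539 / √(7458 × 2170) = 539 / 4022.9169 ≈ 0.134

0.134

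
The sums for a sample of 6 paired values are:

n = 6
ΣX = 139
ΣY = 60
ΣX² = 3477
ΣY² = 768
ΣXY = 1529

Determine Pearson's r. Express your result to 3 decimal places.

0.669

r = (nΣXY − ΣXΣY) / √[(nΣX² − (ΣX)²)(nΣY² − (ΣY)²)]
Numerator: 6×1529 − 139×60 = 834
Denominator: √[(20862 − 19321)(4608 − 3600)] = √[1541 × 1008] = 1246.3258
r = 834 / 1246.3258 ≈ 0.669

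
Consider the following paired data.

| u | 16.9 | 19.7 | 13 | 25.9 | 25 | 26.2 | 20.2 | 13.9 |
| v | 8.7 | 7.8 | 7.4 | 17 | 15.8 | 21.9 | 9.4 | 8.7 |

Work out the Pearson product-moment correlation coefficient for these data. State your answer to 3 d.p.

0.868

n = 8, Σu = 160.8, Σv = 96.7, Σu² = 3426.2, Σv² = 1373.59, Σuv = 2116.78
nΣuv − ΣuΣv = 16934.24 − 15549.36 = 1384.88
nΣu² − (Σu)² = 27409.6 − 25856.64 = 1552.96; nΣv² − (Σv)² = 10988.72 − 9350.89 = 1637.83
r = 1384.88 / √(1552.96 × 1637.83) = 1384.88 / 1594.8305 ≈ 0.868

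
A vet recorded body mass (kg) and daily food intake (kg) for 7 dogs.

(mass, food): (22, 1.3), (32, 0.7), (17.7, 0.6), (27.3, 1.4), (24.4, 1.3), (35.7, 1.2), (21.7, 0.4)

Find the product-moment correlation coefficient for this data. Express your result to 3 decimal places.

0.317

n = 7, Σx = 180.8, Σy = 6.9, Σx² = 4907.32, Σy² = 7.79, Σxy = 183.08
nΣxy − ΣxΣy = 1281.56 − 1247.52 = 34.04
nΣx² − (Σx)² = 34351.24 − 32688.64 = 1662.6; nΣy² − (Σy)² = 54.53 − 47.61 = 6.92
r = 34.04 / √(1662.6 × 6.92) = 34.04 / 107.2623 ≈ 0.317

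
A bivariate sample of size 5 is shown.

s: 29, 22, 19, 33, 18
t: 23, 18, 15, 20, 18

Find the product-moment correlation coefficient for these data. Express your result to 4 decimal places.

0.7419

n = 5, Σs = 121, Σt = 94, Σs² = 3099, Σt² = 1802, Σst = 2332
nΣst − ΣsΣt = 11660 − 11374 = 286
nΣs² − (Σs)² = 15495 − 14641 = 854; nΣt² − (Σt)² = 9010 − 8836 = 174
r = 286 / √(854 × 174) = 286 / 385.4815 ≈ 0.7419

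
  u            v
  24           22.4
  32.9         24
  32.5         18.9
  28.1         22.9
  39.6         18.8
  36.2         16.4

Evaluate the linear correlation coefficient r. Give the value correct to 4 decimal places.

n = 6, Σu = 193.3, Σv = 123.4, Σu² = 6382.87, Σv² = 2581.78, Σuv = 3923.1
nΣuv − ΣuΣv = 23538.6 − 23853.22 = -314.62
nΣu² − (Σu)² = 38297.22 − 37364.89 = 932.33; nΣv² − (Σv)² = 15490.68 − 15227.56 = 263.12
r = -314.62 / √(932.33 × 263.12) = -314.62 / 495.2925 ≈ -0.6352

-0.6352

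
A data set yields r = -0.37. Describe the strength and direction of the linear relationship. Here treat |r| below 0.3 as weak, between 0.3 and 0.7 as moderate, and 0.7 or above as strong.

moderate negative

r = -0.37 < 0 so the relationship is negative.
|r| = 0.37, which falls in the moderate range.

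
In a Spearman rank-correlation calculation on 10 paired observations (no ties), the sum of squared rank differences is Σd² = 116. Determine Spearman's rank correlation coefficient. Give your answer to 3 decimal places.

0.297

ρ = 1 − 6Σd² / [n(n²−1)] = 1 − 6×116 / (10×99)
  = 1 − 696/990 = 1 − 0.7030 ≈ 0.297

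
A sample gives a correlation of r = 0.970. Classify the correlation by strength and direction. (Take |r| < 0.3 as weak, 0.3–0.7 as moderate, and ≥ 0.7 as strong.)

strong positive

r = 0.970 > 0 so the relationship is positive.
|r| = 0.970, which falls in the strong range.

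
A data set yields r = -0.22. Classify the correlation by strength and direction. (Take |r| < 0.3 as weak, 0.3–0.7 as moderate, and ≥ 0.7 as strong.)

weak negative

r = -0.22 < 0 so the relationship is negative.
|r| = 0.22, which falls in the weak range.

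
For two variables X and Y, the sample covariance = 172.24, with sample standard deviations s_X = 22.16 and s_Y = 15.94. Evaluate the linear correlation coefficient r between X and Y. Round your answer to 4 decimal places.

r = Cov(X,Y) / (s_X · s_Y) = 172.24 / (22.16 × 15.94)
  = 172.24 / 353.2304 ≈ 0.4876

0.4876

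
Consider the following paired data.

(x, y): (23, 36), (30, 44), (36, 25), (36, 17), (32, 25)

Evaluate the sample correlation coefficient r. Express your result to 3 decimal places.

n = 5, Σx = 157, Σy = 147, Σx² = 5045, Σy² = 4771, Σxy = 4460
nΣxy − ΣxΣy = 22300 − 23079 = -779
nΣx² − (Σx)² = 25225 − 24649 = 576; nΣy² − (Σy)² = 23855 − 21609 = 2246
r = -779 / √(576 × 2246) = -779 / 1137.4076 ≈ -0.685

-0.685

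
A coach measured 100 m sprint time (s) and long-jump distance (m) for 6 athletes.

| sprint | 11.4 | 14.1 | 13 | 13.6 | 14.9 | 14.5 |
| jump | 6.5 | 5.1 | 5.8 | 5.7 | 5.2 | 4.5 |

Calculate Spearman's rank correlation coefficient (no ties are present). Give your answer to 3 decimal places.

Rank sprint: 1, 4, 2, 3, 6, 5
Rank jump: 6, 2, 5, 4, 3, 1
d = rank(sprint) − rank(jump): -5, 2, -3, -1, 3, 4; Σd² = 64
ρ = 1 − 6Σd² / [n(n²−1)] = 1 − 6×64 / (6×35) = 1 − 384/210 ≈ -0.829

-0.829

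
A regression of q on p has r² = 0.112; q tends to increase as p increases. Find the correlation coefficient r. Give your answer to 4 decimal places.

|r| = √0.112 = 0.3347
The association is positive, so r = 0.3347.

0.3347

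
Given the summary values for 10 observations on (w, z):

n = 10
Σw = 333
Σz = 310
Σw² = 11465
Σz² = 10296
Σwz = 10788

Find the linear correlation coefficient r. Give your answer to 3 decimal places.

r = (nΣwz − ΣwΣz) / √[(nΣw² − (Σw)²)(nΣz² − (Σz)²)]
Numerator: 10×10788 − 333×310 = 4650
Denominator: √[(114650 − 110889)(102960 − 96100)] = √[3761 × 6860] = 5079.4153
r = 4650 / 5079.4153 ≈ 0.915

0.915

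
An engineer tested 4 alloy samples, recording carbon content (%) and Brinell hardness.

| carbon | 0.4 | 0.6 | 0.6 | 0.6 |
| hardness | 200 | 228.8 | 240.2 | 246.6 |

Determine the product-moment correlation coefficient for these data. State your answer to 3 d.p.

0.934

n = 4, Σx = 2.2, Σy = 915.6, Σx² = 1.24, Σy² = 210857.04, Σxy = 509.36
nΣxy − ΣxΣy = 2037.44 − 2014.32 = 23.12
nΣx² − (Σx)² = 4.96 − 4.84 = 0.12; nΣy² − (Σy)² = 843428.16 − 838323.36 = 5104.8
r = 23.12 / √(0.12 × 5104.8) = 23.12 / 24.7503 ≈ 0.934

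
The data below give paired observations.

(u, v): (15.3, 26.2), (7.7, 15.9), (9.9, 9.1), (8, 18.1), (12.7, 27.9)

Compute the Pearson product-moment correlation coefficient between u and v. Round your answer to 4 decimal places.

0.7039

n = 5, Σu = 53.6, Σv = 97.2, Σu² = 616.68, Σv² = 2128.08, Σuv = 1112.51
nΣuv − ΣuΣv = 5562.55 − 5209.92 = 352.63
nΣu² − (Σu)² = 3083.4 − 2872.96 = 210.44; nΣv² − (Σv)² = 10640.4 − 9447.84 = 1192.56
r = 352.63 / √(210.44 × 1192.56) = 352.63 / 500.9614 ≈ 0.7039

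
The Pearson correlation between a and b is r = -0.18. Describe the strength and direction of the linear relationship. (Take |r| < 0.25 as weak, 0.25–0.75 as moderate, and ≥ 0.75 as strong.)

weak negative

r = -0.18 < 0 so the relationship is negative.
|r| = 0.18, which falls in the weak range.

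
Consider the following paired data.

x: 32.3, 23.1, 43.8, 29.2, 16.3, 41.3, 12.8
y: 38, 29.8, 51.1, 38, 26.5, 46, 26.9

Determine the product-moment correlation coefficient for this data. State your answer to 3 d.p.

0.978

n = 7, Σx = 198.8, Σy = 256.3, Σx² = 6483.2, Σy² = 9929.11, Σxy = 7939.63
nΣxy − ΣxΣy = 55577.41 − 50952.44 = 4624.97
nΣx² − (Σx)² = 45382.4 − 39521.44 = 5860.96; nΣy² − (Σy)² = 69503.77 − 65689.69 = 3814.08
r = 4624.97 / √(5860.96 × 3814.08) = 4624.97 / 4728.0197 ≈ 0.978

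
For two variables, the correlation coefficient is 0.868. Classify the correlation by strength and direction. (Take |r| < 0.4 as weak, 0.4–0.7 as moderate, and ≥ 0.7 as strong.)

r = 0.868 > 0 so the relationship is positive.
|r| = 0.868, which falls in the strong range.

strong positive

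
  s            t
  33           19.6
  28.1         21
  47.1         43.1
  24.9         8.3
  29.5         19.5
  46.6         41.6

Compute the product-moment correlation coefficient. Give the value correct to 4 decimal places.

n = 6, Σs = 209.2, Σt = 153.1, Σs² = 7758.84, Σt² = 4862.47, Σst = 5987.39
nΣst − ΣsΣt = 35924.34 − 32028.52 = 3895.82
nΣs² − (Σs)² = 46553.04 − 43764.64 = 2788.4; nΣt² − (Σt)² = 29174.82 − 23439.61 = 5735.21
r = 3895.82 / √(2788.4 × 5735.21) = 3895.82 / 3999.0073 ≈ 0.9742

0.9742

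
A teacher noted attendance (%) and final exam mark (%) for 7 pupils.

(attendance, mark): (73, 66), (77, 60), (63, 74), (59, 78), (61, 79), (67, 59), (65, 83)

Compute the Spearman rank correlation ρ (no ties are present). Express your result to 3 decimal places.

Rank attendance: 6, 7, 3, 1, 2, 5, 4
Rank mark: 3, 2, 4, 5, 6, 1, 7
d = rank(attendance) − rank(mark): 3, 5, -1, -4, -4, 4, -3; Σd² = 92
ρ = 1 − 6Σd² / [n(n²−1)] = 1 − 6×92 / (7×48) = 1 − 552/336 ≈ -0.643

-0.643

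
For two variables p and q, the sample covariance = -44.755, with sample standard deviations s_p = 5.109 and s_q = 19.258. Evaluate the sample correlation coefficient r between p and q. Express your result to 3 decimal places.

-0.455

r = Cov(p,q) / (s_p · s_q) = -44.755 / (5.109 × 19.258)
  = -44.755 / 98.3891 ≈ -0.455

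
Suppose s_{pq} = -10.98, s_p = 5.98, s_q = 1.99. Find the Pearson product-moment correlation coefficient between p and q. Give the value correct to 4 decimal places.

r = Cov(p,q) / (s_p · s_q) = -10.98 / (5.98 × 1.99)
  = -10.98 / 11.9002 ≈ -0.9227

-0.9227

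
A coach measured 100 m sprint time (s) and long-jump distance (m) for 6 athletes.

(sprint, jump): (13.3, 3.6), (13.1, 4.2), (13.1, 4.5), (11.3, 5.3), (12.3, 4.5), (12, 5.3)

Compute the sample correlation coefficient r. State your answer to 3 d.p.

n = 6, Σx = 75.1, Σy = 27.4, Σx² = 943.09, Σy² = 127.28, Σxy = 340.69
nΣxy − ΣxΣy = 2044.14 − 2057.74 = -13.6
nΣx² − (Σx)² = 5658.54 − 5640.01 = 18.53; nΣy² − (Σy)² = 763.68 − 750.76 = 12.92
r = -13.6 / √(18.53 × 12.92) = -13.6 / 15.4728 ≈ -0.879

-0.879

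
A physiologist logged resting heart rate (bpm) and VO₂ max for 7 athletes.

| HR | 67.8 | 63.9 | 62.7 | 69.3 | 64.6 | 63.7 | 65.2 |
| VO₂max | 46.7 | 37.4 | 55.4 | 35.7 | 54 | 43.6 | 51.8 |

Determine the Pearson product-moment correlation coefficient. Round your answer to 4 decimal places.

-0.4824

n = 7, Σx = 457.2, Σy = 324.6, Σx² = 29895.72, Σy² = 15423.5, Σxy = 21146.79
nΣxy − ΣxΣy = 148027.53 − 148407.12 = -379.59
nΣx² − (Σx)² = 209270.04 − 209031.84 = 238.2; nΣy² − (Σy)² = 107964.5 − 105365.16 = 2599.34
r = -379.59 / √(238.2 × 2599.34) = -379.59 / 786.8690 ≈ -0.4824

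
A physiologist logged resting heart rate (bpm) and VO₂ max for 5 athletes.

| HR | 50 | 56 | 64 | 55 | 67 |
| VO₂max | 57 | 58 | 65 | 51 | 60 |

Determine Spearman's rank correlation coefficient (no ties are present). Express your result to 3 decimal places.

0.800

Rank HR: 1, 3, 4, 2, 5
Rank VO₂max: 2, 3, 5, 1, 4
d = rank(HR) − rank(VO₂max): -1, 0, -1, 1, 1; Σd² = 4
ρ = 1 − 6Σd² / [n(n²−1)] = 1 − 6×4 / (5×24) = 1 − 24/120 ≈ 0.800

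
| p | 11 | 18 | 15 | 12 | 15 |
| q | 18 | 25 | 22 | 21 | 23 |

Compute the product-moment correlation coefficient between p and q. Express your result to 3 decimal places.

n = 5, Σp = 71, Σq = 109, Σp² = 1039, Σq² = 2403, Σpq = 1575
nΣpq − ΣpΣq = 7875 − 7739 = 136
nΣp² − (Σp)² = 5195 − 5041 = 154; nΣq² − (Σq)² = 12015 − 11881 = 134
r = 136 / √(154 × 134) = 136 / 143.6524 ≈ 0.947

0.947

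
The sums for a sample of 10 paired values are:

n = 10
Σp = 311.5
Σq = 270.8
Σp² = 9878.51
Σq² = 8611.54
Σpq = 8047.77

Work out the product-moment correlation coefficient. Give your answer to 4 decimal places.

-0.8189

r = (nΣpq − ΣpΣq) / √[(nΣp² − (Σp)²)(nΣq² − (Σq)²)]
Numerator: 10×8047.77 − 311.5×270.8 = -3876.5
Denominator: √[(98785.1 − 97032.25)(86115.4 − 73332.64)] = √[1752.85 × 12782.76] = 4733.5252
r = -3876.5 / 4733.5252 ≈ -0.8189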